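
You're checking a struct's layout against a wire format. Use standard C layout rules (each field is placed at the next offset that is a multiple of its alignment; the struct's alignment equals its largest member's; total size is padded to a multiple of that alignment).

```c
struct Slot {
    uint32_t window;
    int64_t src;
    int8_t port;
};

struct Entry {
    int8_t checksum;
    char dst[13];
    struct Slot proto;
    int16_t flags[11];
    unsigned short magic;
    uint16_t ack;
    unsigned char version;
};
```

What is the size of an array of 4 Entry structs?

Slot: window at 0 (size 4, align 4) → ends 4; pad 4 to align 8 for src; src at 8 (size 8, align 8) → ends 16; port at 16 (size 1, align 1) → ends 17; tail pad 7 to reach multiple of 8; total 24 bytes, alignment 8
checksum at 0 (size 1, align 1) → ends 1
dst at 1 (size 13, align 1) → ends 14
pad 2 to align 8 for proto
proto at 16 (size 24, align 8) → ends 40
flags at 40 (size 22, align 2) → ends 62
magic at 62 (size 2, align 2) → ends 64
ack at 64 (size 2, align 2) → ends 66
version at 66 (size 1, align 1) → ends 67
tail pad 5 to reach multiple of 8
total 72 bytes, alignment 8
array of 4: 4 × 72 = 288

288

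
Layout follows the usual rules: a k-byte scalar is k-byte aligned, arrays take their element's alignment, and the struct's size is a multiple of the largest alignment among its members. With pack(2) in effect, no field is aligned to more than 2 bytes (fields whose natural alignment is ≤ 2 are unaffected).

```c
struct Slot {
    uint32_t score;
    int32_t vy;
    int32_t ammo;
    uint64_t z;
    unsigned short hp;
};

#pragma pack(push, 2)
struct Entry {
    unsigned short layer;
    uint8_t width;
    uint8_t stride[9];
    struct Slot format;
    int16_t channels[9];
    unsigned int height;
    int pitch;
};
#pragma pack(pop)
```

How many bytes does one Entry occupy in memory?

Slot: @0: score [4B, align 4] → 4; @4: vy [4B, align 4] → 8; @8: ammo [4B, align 4] → 12; +4 pad (align 8); @16: z [8B, align 8] → 24; @24: hp [2B, align 2] → 26; +6 tail pad (align 8); size 32, align 8
@0: layer [2B, align 2] → 2
@2: width [1B, align 1] → 3
@3: stride [9B, align 1] → 12
@12: format [32B, align 2] → 44
@44: channels [18B, align 2] → 62
@62: height [4B, align 2] → 66
@66: pitch [4B, align 2] → 70
size 70, align 2

70 bytes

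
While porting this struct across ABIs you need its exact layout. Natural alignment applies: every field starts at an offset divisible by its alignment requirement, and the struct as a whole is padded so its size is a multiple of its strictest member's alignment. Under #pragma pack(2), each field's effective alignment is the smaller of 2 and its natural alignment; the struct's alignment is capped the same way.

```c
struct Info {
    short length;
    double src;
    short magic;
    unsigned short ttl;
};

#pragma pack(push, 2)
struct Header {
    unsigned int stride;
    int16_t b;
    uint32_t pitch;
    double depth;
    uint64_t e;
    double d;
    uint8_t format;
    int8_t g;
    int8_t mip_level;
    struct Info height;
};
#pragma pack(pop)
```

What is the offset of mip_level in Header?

36

Info: 0..2  length  (2B, 2-aligned); 2..8  -- padding (6B); 8..16  src  (8B, 8-aligned); 16..18  magic  (2B, 2-aligned); 18..20  ttl  (2B, 2-aligned); 20..24  -- tail padding (4B); sizeof = 24, alignof = 8
0..4  stride  (4B, 2-aligned)
4..6  b  (2B, 2-aligned)
6..10  pitch  (4B, 2-aligned)
10..18  depth  (8B, 2-aligned)
18..26  e  (8B, 2-aligned)
26..34  d  (8B, 2-aligned)
34..35  format  (1B, 1-aligned)
35..36  g  (1B, 1-aligned)
36..37  mip_level  (1B, 1-aligned)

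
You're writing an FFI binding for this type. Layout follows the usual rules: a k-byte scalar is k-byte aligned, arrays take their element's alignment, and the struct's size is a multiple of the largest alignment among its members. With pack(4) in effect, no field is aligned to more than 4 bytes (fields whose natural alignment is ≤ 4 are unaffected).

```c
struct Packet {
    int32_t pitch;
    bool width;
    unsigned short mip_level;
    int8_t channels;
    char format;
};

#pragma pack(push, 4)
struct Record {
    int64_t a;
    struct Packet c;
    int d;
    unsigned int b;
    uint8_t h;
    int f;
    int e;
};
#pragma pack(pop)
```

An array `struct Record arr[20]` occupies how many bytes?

800

Packet: pitch at 0 (size 4, align 4) → ends 4; width at 4 (size 1, align 1) → ends 5; pad 1 to align 2 for mip_level; mip_level at 6 (size 2, align 2) → ends 8; channels at 8 (size 1, align 1) → ends 9; format at 9 (size 1, align 1) → ends 10; tail pad 2 to reach multiple of 4; total 12 bytes, alignment 4
a at 0 (size 8, align 4) → ends 8
c at 8 (size 12, align 4) → ends 20
d at 20 (size 4, align 4) → ends 24
b at 24 (size 4, align 4) → ends 28
h at 28 (size 1, align 1) → ends 29
pad 3 to align 4 for f
f at 32 (size 4, align 4) → ends 36
e at 36 (size 4, align 4) → ends 40
total 40 bytes, alignment 4
array of 20: 20 × 40 = 800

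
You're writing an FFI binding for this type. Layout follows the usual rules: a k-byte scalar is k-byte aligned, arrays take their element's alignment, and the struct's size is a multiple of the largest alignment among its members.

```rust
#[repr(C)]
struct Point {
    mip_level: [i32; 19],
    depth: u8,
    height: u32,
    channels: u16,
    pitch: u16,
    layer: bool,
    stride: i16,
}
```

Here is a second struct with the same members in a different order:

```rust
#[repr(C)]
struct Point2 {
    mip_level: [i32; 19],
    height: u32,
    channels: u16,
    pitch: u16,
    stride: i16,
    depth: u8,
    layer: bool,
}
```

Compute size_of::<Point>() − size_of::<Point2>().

mip_level at 0 (size 76, align 4) → ends 76
depth at 76 (size 1, align 1) → ends 77
pad 3 to align 4 for height
height at 80 (size 4, align 4) → ends 84
channels at 84 (size 2, align 2) → ends 86
pitch at 86 (size 2, align 2) → ends 88
layer at 88 (size 1, align 1) → ends 89
pad 1 to align 2 for stride
stride at 90 (size 2, align 2) → ends 92
total 92 bytes, alignment 4
— Point2 —
mip_level at 0 (size 76, align 4) → ends 76
height at 76 (size 4, align 4) → ends 80
channels at 80 (size 2, align 2) → ends 82
pitch at 82 (size 2, align 2) → ends 84
stride at 84 (size 2, align 2) → ends 86
depth at 86 (size 1, align 1) → ends 87
layer at 87 (size 1, align 1) → ends 88
total 88 bytes, alignment 4
92 − 88 = 4

4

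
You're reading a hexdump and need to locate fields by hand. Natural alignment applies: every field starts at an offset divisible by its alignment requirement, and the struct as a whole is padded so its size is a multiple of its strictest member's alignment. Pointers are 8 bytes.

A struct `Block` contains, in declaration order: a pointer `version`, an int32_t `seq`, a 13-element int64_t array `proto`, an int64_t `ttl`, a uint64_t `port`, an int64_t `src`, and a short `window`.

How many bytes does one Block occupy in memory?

152 bytes

@0: version [8B, align 8] → 8
@8: seq [4B, align 4] → 12
+4 pad (align 8)
@16: proto [104B, align 8] → 120
@120: ttl [8B, align 8] → 128
@128: port [8B, align 8] → 136
@136: src [8B, align 8] → 144
@144: window [2B, align 2] → 146
+6 tail pad (align 8)
size 152, align 8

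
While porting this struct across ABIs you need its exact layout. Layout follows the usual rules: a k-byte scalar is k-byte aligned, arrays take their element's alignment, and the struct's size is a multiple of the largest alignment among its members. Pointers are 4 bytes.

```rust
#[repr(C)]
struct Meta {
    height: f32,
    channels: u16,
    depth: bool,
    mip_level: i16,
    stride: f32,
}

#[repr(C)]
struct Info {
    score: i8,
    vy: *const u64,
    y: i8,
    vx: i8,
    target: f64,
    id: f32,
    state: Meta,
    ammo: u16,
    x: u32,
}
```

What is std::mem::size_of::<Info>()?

Meta: height at 0 (size 4, align 4) → ends 4; channels at 4 (size 2, align 2) → ends 6; depth at 6 (size 1, align 1) → ends 7; pad 1 to align 2 for mip_level; mip_level at 8 (size 2, align 2) → ends 10; pad 2 to align 4 for stride; stride at 12 (size 4, align 4) → ends 16; total 16 bytes, alignment 4
score at 0 (size 1, align 1) → ends 1
pad 3 to align 4 for vy
vy at 4 (size 4, align 4) → ends 8
y at 8 (size 1, align 1) → ends 9
vx at 9 (size 1, align 1) → ends 10
pad 6 to align 8 for target
target at 16 (size 8, align 8) → ends 24
id at 24 (size 4, align 4) → ends 28
state at 28 (size 16, align 4) → ends 44
ammo at 44 (size 2, align 2) → ends 46
pad 2 to align 4 for x
x at 48 (size 4, align 4) → ends 52
tail pad 4 to reach multiple of 8
total 56 bytes, alignment 8

56 bytes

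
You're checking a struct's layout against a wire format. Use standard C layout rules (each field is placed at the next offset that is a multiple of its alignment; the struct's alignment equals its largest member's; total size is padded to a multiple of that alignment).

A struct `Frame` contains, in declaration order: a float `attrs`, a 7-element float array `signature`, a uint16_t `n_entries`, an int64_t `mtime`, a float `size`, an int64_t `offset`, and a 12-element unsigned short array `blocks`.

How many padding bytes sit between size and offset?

0..4  attrs  (4B, 4-aligned)
4..32  signature  (28B, 4-aligned)
32..34  n_entries  (2B, 2-aligned)
34..40  -- padding (6B)
40..48  mtime  (8B, 8-aligned)
48..52  size  (4B, 4-aligned)
52..56  -- padding (4B)
56..64  offset  (8B, 8-aligned)

4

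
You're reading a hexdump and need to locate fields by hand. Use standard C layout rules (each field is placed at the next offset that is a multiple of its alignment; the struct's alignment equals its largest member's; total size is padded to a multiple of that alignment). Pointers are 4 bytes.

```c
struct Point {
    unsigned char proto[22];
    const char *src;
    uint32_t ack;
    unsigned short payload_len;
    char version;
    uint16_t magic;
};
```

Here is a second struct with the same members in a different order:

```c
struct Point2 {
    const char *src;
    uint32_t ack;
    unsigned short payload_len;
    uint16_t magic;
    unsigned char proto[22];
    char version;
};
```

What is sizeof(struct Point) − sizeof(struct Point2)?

0..22  proto  (22B, 1-aligned)
22..24  -- padding (2B)
24..28  src  (4B, 4-aligned)
28..32  ack  (4B, 4-aligned)
32..34  payload_len  (2B, 2-aligned)
34..35  version  (1B, 1-aligned)
35..36  -- padding (1B)
36..38  magic  (2B, 2-aligned)
38..40  -- tail padding (2B)
sizeof = 40, alignof = 4
— Point2 —
0..4  src  (4B, 4-aligned)
4..8  ack  (4B, 4-aligned)
8..10  payload_len  (2B, 2-aligned)
10..12  magic  (2B, 2-aligned)
12..34  proto  (22B, 1-aligned)
34..35  version  (1B, 1-aligned)
35..36  -- tail padding (1B)
sizeof = 36, alignof = 4
40 − 36 = 4

4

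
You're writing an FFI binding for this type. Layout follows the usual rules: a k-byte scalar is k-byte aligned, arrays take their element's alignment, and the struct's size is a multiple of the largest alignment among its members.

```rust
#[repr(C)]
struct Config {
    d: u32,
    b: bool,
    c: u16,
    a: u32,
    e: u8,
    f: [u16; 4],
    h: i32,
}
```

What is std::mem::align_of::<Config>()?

4

member alignments: d=4, b=1, c=2, a=4, e=1, f=2, h=4
max = 4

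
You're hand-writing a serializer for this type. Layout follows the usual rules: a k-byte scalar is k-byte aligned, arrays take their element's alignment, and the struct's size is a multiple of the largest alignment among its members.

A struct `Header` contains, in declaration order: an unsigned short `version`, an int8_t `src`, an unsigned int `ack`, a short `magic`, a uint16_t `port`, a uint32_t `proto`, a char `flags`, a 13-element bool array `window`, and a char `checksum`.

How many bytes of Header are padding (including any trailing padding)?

@0: version [2B, align 2] → 2
@2: src [1B, align 1] → 3
+1 pad (align 4)
@4: ack [4B, align 4] → 8
@8: magic [2B, align 2] → 10
@10: port [2B, align 2] → 12
@12: proto [4B, align 4] → 16
@16: flags [1B, align 1] → 17
@17: window [13B, align 1] → 30
@30: checksum [1B, align 1] → 31
+1 tail pad (align 4)
size 32, align 4
data bytes 30, size 32 → padding 2

2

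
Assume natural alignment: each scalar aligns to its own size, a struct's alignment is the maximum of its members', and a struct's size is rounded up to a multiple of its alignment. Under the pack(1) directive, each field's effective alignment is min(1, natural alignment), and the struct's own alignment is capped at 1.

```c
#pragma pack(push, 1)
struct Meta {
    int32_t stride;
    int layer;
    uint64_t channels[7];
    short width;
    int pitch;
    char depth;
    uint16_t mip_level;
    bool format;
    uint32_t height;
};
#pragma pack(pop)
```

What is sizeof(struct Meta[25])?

1950

0..4  stride  (4B, 1-aligned)
4..8  layer  (4B, 1-aligned)
8..64  channels  (56B, 1-aligned)
64..66  width  (2B, 1-aligned)
66..70  pitch  (4B, 1-aligned)
70..71  depth  (1B, 1-aligned)
71..73  mip_level  (2B, 1-aligned)
73..74  format  (1B, 1-aligned)
74..78  height  (4B, 1-aligned)
sizeof = 78, alignof = 1
array of 25: 25 × 78 = 1950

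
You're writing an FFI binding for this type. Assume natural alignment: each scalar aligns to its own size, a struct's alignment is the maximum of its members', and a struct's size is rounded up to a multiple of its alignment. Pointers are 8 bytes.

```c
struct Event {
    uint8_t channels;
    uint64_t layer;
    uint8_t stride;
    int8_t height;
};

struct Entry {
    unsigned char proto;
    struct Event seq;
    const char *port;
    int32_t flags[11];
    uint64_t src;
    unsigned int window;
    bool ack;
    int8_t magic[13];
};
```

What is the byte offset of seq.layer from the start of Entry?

Event: @0: channels [1B, align 1] → 1; +7 pad (align 8); @8: layer [8B, align 8] → 16; @16: stride [1B, align 1] → 17; @17: height [1B, align 1] → 18; +6 tail pad (align 8); size 24, align 8
@0: proto [1B, align 1] → 1
+7 pad (align 8)
@8: seq [24B, align 8] → 32
within Event: layer at 8
8 + 8 = 16

16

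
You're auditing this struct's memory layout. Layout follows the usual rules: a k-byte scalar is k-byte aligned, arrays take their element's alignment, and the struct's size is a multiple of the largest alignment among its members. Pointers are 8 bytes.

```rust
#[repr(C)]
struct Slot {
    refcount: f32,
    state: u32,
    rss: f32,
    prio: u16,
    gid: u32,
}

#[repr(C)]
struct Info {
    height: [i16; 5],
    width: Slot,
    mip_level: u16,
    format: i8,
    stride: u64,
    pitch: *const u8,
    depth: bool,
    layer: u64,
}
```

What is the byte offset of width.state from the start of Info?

16

Slot: refcount at 0 (size 4, align 4) → ends 4; state at 4 (size 4, align 4) → ends 8; rss at 8 (size 4, align 4) → ends 12; prio at 12 (size 2, align 2) → ends 14; pad 2 to align 4 for gid; gid at 16 (size 4, align 4) → ends 20; total 20 bytes, alignment 4
height at 0 (size 10, align 2) → ends 10
pad 2 to align 4 for width
width at 12 (size 20, align 4) → ends 32
within Slot: state at 4
12 + 4 = 16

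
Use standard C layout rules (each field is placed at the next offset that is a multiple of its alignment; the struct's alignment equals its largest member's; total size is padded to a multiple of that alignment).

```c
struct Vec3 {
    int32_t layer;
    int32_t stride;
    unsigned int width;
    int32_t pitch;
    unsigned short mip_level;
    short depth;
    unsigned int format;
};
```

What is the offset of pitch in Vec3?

@0: layer [4B, align 4] → 4
@4: stride [4B, align 4] → 8
@8: width [4B, align 4] → 12
@12: pitch [4B, align 4] → 16

12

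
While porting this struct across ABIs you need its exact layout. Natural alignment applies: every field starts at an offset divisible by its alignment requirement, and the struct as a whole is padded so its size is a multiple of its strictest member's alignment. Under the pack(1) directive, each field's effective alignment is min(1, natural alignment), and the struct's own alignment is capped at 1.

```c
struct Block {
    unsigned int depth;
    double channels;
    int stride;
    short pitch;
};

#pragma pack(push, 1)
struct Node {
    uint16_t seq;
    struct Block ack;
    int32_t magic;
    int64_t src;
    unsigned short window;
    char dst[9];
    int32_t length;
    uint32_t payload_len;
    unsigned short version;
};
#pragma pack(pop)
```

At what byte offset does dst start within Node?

40

Block: depth at 0 (size 4, align 4) → ends 4; pad 4 to align 8 for channels; channels at 8 (size 8, align 8) → ends 16; stride at 16 (size 4, align 4) → ends 20; pitch at 20 (size 2, align 2) → ends 22; tail pad 2 to reach multiple of 8; total 24 bytes, alignment 8
seq at 0 (size 2, align 1) → ends 2
ack at 2 (size 24, align 1) → ends 26
magic at 26 (size 4, align 1) → ends 30
src at 30 (size 8, align 1) → ends 38
window at 38 (size 2, align 1) → ends 40
dst at 40 (size 9, align 1) → ends 49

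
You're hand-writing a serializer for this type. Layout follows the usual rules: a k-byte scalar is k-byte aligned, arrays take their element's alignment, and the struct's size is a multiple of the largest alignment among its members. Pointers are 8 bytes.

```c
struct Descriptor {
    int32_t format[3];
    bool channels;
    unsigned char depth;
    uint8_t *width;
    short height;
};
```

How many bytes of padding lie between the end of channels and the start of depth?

format at 0 (size 12, align 4) → ends 12
channels at 12 (size 1, align 1) → ends 13
depth at 13 (size 1, align 1) → ends 14

0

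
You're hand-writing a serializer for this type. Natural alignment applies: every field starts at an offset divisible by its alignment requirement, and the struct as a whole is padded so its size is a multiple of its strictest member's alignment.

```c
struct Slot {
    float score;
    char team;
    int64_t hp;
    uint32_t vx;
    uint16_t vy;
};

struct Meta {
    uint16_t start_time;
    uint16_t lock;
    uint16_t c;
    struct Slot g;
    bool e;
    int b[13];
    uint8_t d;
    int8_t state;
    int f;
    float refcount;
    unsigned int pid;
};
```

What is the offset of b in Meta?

Slot: score at 0 (size 4, align 4) → ends 4; team at 4 (size 1, align 1) → ends 5; pad 3 to align 8 for hp; hp at 8 (size 8, align 8) → ends 16; vx at 16 (size 4, align 4) → ends 20; vy at 20 (size 2, align 2) → ends 22; tail pad 2 to reach multiple of 8; total 24 bytes, alignment 8
start_time at 0 (size 2, align 2) → ends 2
lock at 2 (size 2, align 2) → ends 4
c at 4 (size 2, align 2) → ends 6
pad 2 to align 8 for g
g at 8 (size 24, align 8) → ends 32
e at 32 (size 1, align 1) → ends 33
pad 3 to align 4 for b
b at 36 (size 52, align 4) → ends 88

36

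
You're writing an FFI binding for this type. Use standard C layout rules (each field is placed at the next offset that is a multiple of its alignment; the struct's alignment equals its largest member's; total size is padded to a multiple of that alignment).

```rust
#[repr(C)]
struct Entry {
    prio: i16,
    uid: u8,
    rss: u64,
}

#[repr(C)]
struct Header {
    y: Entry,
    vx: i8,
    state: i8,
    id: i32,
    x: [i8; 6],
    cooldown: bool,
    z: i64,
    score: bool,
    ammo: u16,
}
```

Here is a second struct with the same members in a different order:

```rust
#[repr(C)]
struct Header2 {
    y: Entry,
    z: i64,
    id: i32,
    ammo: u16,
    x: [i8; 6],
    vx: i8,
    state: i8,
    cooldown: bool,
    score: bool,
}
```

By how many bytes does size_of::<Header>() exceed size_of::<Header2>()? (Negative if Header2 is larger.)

8

Entry: prio at 0 (size 2, align 2) → ends 2; uid at 2 (size 1, align 1) → ends 3; pad 5 to align 8 for rss; rss at 8 (size 8, align 8) → ends 16; total 16 bytes, alignment 8
y at 0 (size 16, align 8) → ends 16
vx at 16 (size 1, align 1) → ends 17
state at 17 (size 1, align 1) → ends 18
pad 2 to align 4 for id
id at 20 (size 4, align 4) → ends 24
x at 24 (size 6, align 1) → ends 30
cooldown at 30 (size 1, align 1) → ends 31
pad 1 to align 8 for z
z at 32 (size 8, align 8) → ends 40
score at 40 (size 1, align 1) → ends 41
pad 1 to align 2 for ammo
ammo at 42 (size 2, align 2) → ends 44
tail pad 4 to reach multiple of 8
total 48 bytes, alignment 8
— Header2 —
y at 0 (size 16, align 8) → ends 16
z at 16 (size 8, align 8) → ends 24
id at 24 (size 4, align 4) → ends 28
ammo at 28 (size 2, align 2) → ends 30
x at 30 (size 6, align 1) → ends 36
vx at 36 (size 1, align 1) → ends 37
state at 37 (size 1, align 1) → ends 38
cooldown at 38 (size 1, align 1) → ends 39
score at 39 (size 1, align 1) → ends 40
total 40 bytes, alignment 8
48 − 40 = 8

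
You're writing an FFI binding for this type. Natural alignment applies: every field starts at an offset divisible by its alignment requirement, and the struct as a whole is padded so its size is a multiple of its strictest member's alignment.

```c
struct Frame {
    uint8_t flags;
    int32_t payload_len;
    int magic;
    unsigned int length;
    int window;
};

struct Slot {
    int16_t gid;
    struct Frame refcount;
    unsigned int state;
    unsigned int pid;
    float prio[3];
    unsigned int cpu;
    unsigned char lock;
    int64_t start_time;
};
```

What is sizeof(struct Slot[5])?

Frame: flags at 0 (size 1, align 1) → ends 1; pad 3 to align 4 for payload_len; payload_len at 4 (size 4, align 4) → ends 8; magic at 8 (size 4, align 4) → ends 12; length at 12 (size 4, align 4) → ends 16; window at 16 (size 4, align 4) → ends 20; total 20 bytes, alignment 4
gid at 0 (size 2, align 2) → ends 2
pad 2 to align 4 for refcount
refcount at 4 (size 20, align 4) → ends 24
state at 24 (size 4, align 4) → ends 28
pid at 28 (size 4, align 4) → ends 32
prio at 32 (size 12, align 4) → ends 44
cpu at 44 (size 4, align 4) → ends 48
lock at 48 (size 1, align 1) → ends 49
pad 7 to align 8 for start_time
start_time at 56 (size 8, align 8) → ends 64
total 64 bytes, alignment 8
array of 5: 5 × 64 = 320

320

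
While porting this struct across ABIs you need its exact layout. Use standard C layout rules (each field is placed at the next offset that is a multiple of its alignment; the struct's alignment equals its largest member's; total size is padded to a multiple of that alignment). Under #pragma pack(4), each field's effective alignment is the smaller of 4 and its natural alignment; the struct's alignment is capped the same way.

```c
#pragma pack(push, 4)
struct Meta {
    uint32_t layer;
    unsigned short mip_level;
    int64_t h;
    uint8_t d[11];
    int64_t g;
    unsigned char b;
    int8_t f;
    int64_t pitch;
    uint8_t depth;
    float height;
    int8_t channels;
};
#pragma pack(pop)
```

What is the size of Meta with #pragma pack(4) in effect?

60

layer at 0 (size 4, align 4) → ends 4
mip_level at 4 (size 2, align 2) → ends 6
pad 2 to align 4 for h
h at 8 (size 8, align 4) → ends 16
d at 16 (size 11, align 1) → ends 27
pad 1 to align 4 for g
g at 28 (size 8, align 4) → ends 36
b at 36 (size 1, align 1) → ends 37
f at 37 (size 1, align 1) → ends 38
pad 2 to align 4 for pitch
pitch at 40 (size 8, align 4) → ends 48
depth at 48 (size 1, align 1) → ends 49
pad 3 to align 4 for height
height at 52 (size 4, align 4) → ends 56
channels at 56 (size 1, align 1) → ends 57
tail pad 3 to reach multiple of 4
total 60 bytes, alignment 4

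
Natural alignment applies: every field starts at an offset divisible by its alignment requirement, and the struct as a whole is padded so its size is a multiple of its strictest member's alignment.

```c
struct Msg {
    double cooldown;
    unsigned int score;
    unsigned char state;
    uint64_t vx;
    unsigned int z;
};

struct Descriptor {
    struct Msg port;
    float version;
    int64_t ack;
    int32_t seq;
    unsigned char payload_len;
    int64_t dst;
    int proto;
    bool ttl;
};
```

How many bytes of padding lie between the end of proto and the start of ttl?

Msg: @0: cooldown [8B, align 8] → 8; @8: score [4B, align 4] → 12; @12: state [1B, align 1] → 13; +3 pad (align 8); @16: vx [8B, align 8] → 24; @24: z [4B, align 4] → 28; +4 tail pad (align 8); size 32, align 8
@0: port [32B, align 8] → 32
@32: version [4B, align 4] → 36
+4 pad (align 8)
@40: ack [8B, align 8] → 48
@48: seq [4B, align 4] → 52
@52: payload_len [1B, align 1] → 53
+3 pad (align 8)
@56: dst [8B, align 8] → 64
@64: proto [4B, align 4] → 68
@68: ttl [1B, align 1] → 69

0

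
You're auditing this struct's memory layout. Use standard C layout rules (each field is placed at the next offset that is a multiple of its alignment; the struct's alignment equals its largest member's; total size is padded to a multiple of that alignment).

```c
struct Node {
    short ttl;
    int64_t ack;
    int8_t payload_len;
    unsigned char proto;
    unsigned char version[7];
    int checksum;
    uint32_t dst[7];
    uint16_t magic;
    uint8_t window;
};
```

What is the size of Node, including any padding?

ttl at 0 (size 2, align 2) → ends 2
pad 6 to align 8 for ack
ack at 8 (size 8, align 8) → ends 16
payload_len at 16 (size 1, align 1) → ends 17
proto at 17 (size 1, align 1) → ends 18
version at 18 (size 7, align 1) → ends 25
pad 3 to align 4 for checksum
checksum at 28 (size 4, align 4) → ends 32
dst at 32 (size 28, align 4) → ends 60
magic at 60 (size 2, align 2) → ends 62
window at 62 (size 1, align 1) → ends 63
tail pad 1 to reach multiple of 8
total 64 bytes, alignment 8

64 bytes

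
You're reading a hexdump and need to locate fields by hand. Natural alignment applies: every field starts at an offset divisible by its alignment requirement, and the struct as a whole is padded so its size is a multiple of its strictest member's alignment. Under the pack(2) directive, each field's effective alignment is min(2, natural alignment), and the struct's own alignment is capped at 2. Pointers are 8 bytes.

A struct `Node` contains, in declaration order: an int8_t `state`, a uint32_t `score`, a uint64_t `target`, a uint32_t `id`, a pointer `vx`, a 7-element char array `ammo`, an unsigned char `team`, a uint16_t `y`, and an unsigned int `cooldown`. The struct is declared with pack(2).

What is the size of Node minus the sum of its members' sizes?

1

state at 0 (size 1, align 1) → ends 1
pad 1 to align 2 for score
score at 2 (size 4, align 2) → ends 6
target at 6 (size 8, align 2) → ends 14
id at 14 (size 4, align 2) → ends 18
vx at 18 (size 8, align 2) → ends 26
ammo at 26 (size 7, align 1) → ends 33
team at 33 (size 1, align 1) → ends 34
y at 34 (size 2, align 2) → ends 36
cooldown at 36 (size 4, align 2) → ends 40
total 40 bytes, alignment 2
data bytes 39, size 40 → padding 1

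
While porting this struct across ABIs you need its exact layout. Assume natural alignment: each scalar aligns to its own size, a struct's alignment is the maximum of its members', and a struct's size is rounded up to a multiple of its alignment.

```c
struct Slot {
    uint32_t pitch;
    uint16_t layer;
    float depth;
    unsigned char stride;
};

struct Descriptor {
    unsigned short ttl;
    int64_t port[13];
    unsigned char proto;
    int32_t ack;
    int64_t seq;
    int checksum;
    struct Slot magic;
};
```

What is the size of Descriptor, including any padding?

152

Slot: 0..4  pitch  (4B, 4-aligned); 4..6  layer  (2B, 2-aligned); 6..8  -- padding (2B); 8..12  depth  (4B, 4-aligned); 12..13  stride  (1B, 1-aligned); 13..16  -- tail padding (3B); sizeof = 16, alignof = 4
0..2  ttl  (2B, 2-aligned)
2..8  -- padding (6B)
8..112  port  (104B, 8-aligned)
112..113  proto  (1B, 1-aligned)
113..116  -- padding (3B)
116..120  ack  (4B, 4-aligned)
120..128  seq  (8B, 8-aligned)
128..132  checksum  (4B, 4-aligned)
132..148  magic  (16B, 4-aligned)
148..152  -- tail padding (4B)
sizeof = 152, alignof = 8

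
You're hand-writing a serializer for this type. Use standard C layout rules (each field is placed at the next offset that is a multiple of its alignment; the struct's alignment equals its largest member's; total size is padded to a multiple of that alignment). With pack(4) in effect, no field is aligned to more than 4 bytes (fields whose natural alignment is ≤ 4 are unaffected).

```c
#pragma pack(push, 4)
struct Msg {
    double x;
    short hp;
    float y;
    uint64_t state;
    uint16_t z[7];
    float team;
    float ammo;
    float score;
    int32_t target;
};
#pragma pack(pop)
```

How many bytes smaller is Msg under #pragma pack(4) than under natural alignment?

natural layout:
  x at 0 (size 8, align 8) → ends 8
  hp at 8 (size 2, align 2) → ends 10
  pad 2 to align 4 for y
  y at 12 (size 4, align 4) → ends 16
  state at 16 (size 8, align 8) → ends 24
  z at 24 (size 14, align 2) → ends 38
  pad 2 to align 4 for team
  team at 40 (size 4, align 4) → ends 44
  ammo at 44 (size 4, align 4) → ends 48
  score at 48 (size 4, align 4) → ends 52
  target at 52 (size 4, align 4) → ends 56
  total 56 bytes, alignment 8
packed(4) layout:
  x at 0 (size 8, align 4) → ends 8
  hp at 8 (size 2, align 2) → ends 10
  pad 2 to align 4 for y
  y at 12 (size 4, align 4) → ends 16
  state at 16 (size 8, align 4) → ends 24
  z at 24 (size 14, align 2) → ends 38
  pad 2 to align 4 for team
  team at 40 (size 4, align 4) → ends 44
  ammo at 44 (size 4, align 4) → ends 48
  score at 48 (size 4, align 4) → ends 52
  target at 52 (size 4, align 4) → ends 56
  total 56 bytes, alignment 4
56 − 56 = 0

0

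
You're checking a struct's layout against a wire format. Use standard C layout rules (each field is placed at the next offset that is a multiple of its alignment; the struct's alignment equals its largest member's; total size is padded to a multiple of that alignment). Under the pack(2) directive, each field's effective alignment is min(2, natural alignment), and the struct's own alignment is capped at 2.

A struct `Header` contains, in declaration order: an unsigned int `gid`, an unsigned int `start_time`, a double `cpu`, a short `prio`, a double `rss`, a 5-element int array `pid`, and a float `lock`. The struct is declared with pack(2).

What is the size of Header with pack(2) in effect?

50

0..4  gid  (4B, 2-aligned)
4..8  start_time  (4B, 2-aligned)
8..16  cpu  (8B, 2-aligned)
16..18  prio  (2B, 2-aligned)
18..26  rss  (8B, 2-aligned)
26..46  pid  (20B, 2-aligned)
46..50  lock  (4B, 2-aligned)
sizeof = 50, alignof = 2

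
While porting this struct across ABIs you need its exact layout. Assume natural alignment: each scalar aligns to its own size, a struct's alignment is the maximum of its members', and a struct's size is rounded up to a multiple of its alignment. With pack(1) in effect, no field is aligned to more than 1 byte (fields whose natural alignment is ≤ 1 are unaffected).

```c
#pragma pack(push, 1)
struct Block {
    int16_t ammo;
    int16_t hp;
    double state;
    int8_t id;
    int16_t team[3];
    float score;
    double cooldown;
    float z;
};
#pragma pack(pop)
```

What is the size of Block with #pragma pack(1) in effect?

@0: ammo [2B, align 1] → 2
@2: hp [2B, align 1] → 4
@4: state [8B, align 1] → 12
@12: id [1B, align 1] → 13
@13: team [6B, align 1] → 19
@19: score [4B, align 1] → 23
@23: cooldown [8B, align 1] → 31
@31: z [4B, align 1] → 35
size 35, align 1

35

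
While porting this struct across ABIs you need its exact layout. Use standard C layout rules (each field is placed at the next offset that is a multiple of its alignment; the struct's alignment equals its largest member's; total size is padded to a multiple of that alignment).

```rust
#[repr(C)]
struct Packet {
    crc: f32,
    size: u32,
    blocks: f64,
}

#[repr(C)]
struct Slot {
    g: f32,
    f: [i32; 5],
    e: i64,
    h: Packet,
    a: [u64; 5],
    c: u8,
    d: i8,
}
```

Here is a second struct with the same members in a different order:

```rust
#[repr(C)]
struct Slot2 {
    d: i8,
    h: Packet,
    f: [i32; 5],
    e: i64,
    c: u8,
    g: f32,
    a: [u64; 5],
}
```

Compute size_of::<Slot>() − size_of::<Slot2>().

Packet: 0..4  crc  (4B, 4-aligned); 4..8  size  (4B, 4-aligned); 8..16  blocks  (8B, 8-aligned); sizeof = 16, alignof = 8
0..4  g  (4B, 4-aligned)
4..24  f  (20B, 4-aligned)
24..32  e  (8B, 8-aligned)
32..48  h  (16B, 8-aligned)
48..88  a  (40B, 8-aligned)
88..89  c  (1B, 1-aligned)
89..90  d  (1B, 1-aligned)
90..96  -- tail padding (6B)
sizeof = 96, alignof = 8
— Slot2 —
0..1  d  (1B, 1-aligned)
1..8  -- padding (7B)
8..24  h  (16B, 8-aligned)
24..44  f  (20B, 4-aligned)
44..48  -- padding (4B)
48..56  e  (8B, 8-aligned)
56..57  c  (1B, 1-aligned)
57..60  -- padding (3B)
60..64  g  (4B, 4-aligned)
64..104  a  (40B, 8-aligned)
sizeof = 104, alignof = 8
96 − 104 = -8

-8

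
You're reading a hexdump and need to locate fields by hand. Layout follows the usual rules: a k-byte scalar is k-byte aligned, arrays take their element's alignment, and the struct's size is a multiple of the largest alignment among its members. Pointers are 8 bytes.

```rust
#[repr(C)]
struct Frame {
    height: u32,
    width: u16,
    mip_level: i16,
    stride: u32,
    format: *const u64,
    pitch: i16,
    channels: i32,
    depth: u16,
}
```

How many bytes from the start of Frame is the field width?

4

0..4  height  (4B, 4-aligned)
4..6  width  (2B, 2-aligned)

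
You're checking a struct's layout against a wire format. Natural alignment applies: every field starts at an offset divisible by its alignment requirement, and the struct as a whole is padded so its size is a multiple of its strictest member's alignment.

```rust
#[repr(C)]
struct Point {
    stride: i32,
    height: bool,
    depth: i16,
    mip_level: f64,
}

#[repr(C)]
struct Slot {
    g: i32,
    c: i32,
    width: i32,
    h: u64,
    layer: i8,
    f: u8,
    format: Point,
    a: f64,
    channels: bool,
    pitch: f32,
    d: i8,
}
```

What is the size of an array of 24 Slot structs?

Point: 0..4  stride  (4B, 4-aligned); 4..5  height  (1B, 1-aligned); 5..6  -- padding (1B); 6..8  depth  (2B, 2-aligned); 8..16  mip_level  (8B, 8-aligned); sizeof = 16, alignof = 8
0..4  g  (4B, 4-aligned)
4..8  c  (4B, 4-aligned)
8..12  width  (4B, 4-aligned)
12..16  -- padding (4B)
16..24  h  (8B, 8-aligned)
24..25  layer  (1B, 1-aligned)
25..26  f  (1B, 1-aligned)
26..32  -- padding (6B)
32..48  format  (16B, 8-aligned)
48..56  a  (8B, 8-aligned)
56..57  channels  (1B, 1-aligned)
57..60  -- padding (3B)
60..64  pitch  (4B, 4-aligned)
64..65  d  (1B, 1-aligned)
65..72  -- tail padding (7B)
sizeof = 72, alignof = 8
array of 24: 24 × 72 = 1728

1728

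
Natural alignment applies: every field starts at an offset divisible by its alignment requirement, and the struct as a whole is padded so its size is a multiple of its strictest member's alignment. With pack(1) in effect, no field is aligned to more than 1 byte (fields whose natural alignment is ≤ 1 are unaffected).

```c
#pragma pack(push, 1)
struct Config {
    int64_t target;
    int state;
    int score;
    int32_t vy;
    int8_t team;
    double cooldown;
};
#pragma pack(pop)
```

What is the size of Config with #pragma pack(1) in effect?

@0: target [8B, align 1] → 8
@8: state [4B, align 1] → 12
@12: score [4B, align 1] → 16
@16: vy [4B, align 1] → 20
@20: team [1B, align 1] → 21
@21: cooldown [8B, align 1] → 29
size 29, align 1

29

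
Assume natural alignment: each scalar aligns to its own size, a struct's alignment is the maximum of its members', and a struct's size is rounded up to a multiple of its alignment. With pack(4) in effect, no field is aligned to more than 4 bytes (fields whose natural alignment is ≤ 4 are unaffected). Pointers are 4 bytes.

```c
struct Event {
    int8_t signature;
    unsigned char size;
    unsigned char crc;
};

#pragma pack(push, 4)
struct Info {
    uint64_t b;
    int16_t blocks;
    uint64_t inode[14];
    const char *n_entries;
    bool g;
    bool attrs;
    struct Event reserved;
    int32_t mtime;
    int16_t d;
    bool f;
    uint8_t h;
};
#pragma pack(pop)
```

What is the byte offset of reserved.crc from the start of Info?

Event: 0..1  signature  (1B, 1-aligned); 1..2  size  (1B, 1-aligned); 2..3  crc  (1B, 1-aligned); sizeof = 3, alignof = 1
0..8  b  (8B, 4-aligned)
8..10  blocks  (2B, 2-aligned)
10..12  -- padding (2B)
12..124  inode  (112B, 4-aligned)
124..128  n_entries  (4B, 4-aligned)
128..129  g  (1B, 1-aligned)
129..130  attrs  (1B, 1-aligned)
130..133  reserved  (3B, 1-aligned)
within Event: crc at 2
130 + 2 = 132

132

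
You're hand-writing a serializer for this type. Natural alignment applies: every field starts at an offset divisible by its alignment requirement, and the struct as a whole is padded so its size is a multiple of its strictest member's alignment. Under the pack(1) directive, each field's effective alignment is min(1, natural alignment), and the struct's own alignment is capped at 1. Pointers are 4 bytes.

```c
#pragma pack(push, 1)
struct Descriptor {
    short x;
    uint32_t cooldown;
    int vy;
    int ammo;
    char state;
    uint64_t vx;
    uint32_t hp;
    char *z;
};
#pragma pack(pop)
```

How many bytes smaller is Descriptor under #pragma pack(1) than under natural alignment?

9

natural layout:
  0..2  x  (2B, 2-aligned)
  2..4  -- padding (2B)
  4..8  cooldown  (4B, 4-aligned)
  8..12  vy  (4B, 4-aligned)
  12..16  ammo  (4B, 4-aligned)
  16..17  state  (1B, 1-aligned)
  17..24  -- padding (7B)
  24..32  vx  (8B, 8-aligned)
  32..36  hp  (4B, 4-aligned)
  36..40  z  (4B, 4-aligned)
  sizeof = 40, alignof = 8
packed(1) layout:
  0..2  x  (2B, 1-aligned)
  2..6  cooldown  (4B, 1-aligned)
  6..10  vy  (4B, 1-aligned)
  10..14  ammo  (4B, 1-aligned)
  14..15  state  (1B, 1-aligned)
  15..23  vx  (8B, 1-aligned)
  23..27  hp  (4B, 1-aligned)
  27..31  z  (4B, 1-aligned)
  sizeof = 31, alignof = 1
40 − 31 = 9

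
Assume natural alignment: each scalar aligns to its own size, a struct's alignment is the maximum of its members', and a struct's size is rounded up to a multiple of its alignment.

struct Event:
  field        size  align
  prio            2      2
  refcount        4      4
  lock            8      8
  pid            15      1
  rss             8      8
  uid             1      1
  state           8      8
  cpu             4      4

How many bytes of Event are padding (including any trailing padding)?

0..2  prio  (2B, 2-aligned)
2..4  -- padding (2B)
4..8  refcount  (4B, 4-aligned)
8..16  lock  (8B, 8-aligned)
16..31  pid  (15B, 1-aligned)
31..32  -- padding (1B)
32..40  rss  (8B, 8-aligned)
40..41  uid  (1B, 1-aligned)
41..48  -- padding (7B)
48..56  state  (8B, 8-aligned)
56..60  cpu  (4B, 4-aligned)
60..64  -- tail padding (4B)
sizeof = 64, alignof = 8
data bytes 50, size 64 → padding 14

14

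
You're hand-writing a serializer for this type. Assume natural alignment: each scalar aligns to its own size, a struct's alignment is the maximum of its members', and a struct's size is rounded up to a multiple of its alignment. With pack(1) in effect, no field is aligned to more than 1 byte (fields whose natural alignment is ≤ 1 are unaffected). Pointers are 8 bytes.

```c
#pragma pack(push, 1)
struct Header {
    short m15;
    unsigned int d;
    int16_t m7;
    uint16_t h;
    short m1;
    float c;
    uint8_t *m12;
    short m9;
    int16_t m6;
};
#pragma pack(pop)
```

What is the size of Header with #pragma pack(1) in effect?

0..2  m15  (2B, 1-aligned)
2..6  d  (4B, 1-aligned)
6..8  m7  (2B, 1-aligned)
8..10  h  (2B, 1-aligned)
10..12  m1  (2B, 1-aligned)
12..16  c  (4B, 1-aligned)
16..24  m12  (8B, 1-aligned)
24..26  m9  (2B, 1-aligned)
26..28  m6  (2B, 1-aligned)
sizeof = 28, alignof = 1

28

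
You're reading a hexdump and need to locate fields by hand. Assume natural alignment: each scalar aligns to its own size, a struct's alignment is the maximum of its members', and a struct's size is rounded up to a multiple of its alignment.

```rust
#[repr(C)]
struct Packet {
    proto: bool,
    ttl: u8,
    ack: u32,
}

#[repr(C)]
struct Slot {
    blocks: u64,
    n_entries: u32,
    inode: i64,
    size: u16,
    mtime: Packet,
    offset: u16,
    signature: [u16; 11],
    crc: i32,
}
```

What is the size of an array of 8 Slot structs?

512

Packet: 0..1  proto  (1B, 1-aligned); 1..2  ttl  (1B, 1-aligned); 2..4  -- padding (2B); 4..8  ack  (4B, 4-aligned); sizeof = 8, alignof = 4
0..8  blocks  (8B, 8-aligned)
8..12  n_entries  (4B, 4-aligned)
12..16  -- padding (4B)
16..24  inode  (8B, 8-aligned)
24..26  size  (2B, 2-aligned)
26..28  -- padding (2B)
28..36  mtime  (8B, 4-aligned)
36..38  offset  (2B, 2-aligned)
38..60  signature  (22B, 2-aligned)
60..64  crc  (4B, 4-aligned)
sizeof = 64, alignof = 8
array of 8: 8 × 64 = 512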